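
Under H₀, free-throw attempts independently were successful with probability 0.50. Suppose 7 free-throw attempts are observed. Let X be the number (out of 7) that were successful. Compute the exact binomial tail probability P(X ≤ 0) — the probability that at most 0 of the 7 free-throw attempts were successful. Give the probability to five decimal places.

P = 0.00781

X is binomial with n = 7 and p = 0.50.
P(X ≤ 0) = C(7,0)·0.50^0·0.50^7.
= 0.007812 = 0.00781.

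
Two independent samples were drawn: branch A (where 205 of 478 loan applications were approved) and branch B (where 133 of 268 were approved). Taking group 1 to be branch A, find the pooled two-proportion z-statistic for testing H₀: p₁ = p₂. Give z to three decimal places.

z = -1.774

Sample proportions: p̂₁ = 205/478 = 0.42887 and p̂₂ = 133/268 = 0.49627.
Pooled p̂ = (205+133)/(478+268) = 338/746 = 0.45308.
SE = √[p̂(1−p̂)(1/n₁+1/n₂)] = √[0.45308·0.54692·(1/478+1/268)] ≈ 0.037987.
z = -0.06740/0.037987 = -1.774.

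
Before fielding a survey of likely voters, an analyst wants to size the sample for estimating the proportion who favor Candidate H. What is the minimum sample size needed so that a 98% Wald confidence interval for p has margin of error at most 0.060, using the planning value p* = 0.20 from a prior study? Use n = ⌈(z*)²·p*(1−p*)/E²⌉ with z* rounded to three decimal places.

n = 241

z* = 2.326 at the 98% level.
p*(1−p*) = 0.20·0.80 = 0.1600.
Required n before rounding: 5.410276 × 0.1600 / 0.060² = 240.457.
⌈240.457⌉ = 241.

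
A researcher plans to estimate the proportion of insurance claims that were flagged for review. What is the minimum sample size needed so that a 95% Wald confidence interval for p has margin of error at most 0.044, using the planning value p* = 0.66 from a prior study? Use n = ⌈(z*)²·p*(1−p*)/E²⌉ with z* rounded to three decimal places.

The 95% critical value is z* = 1.960.
p*(1−p*) = 0.2244.
(z*)²·p*(1−p*)/E² = 3.841600·0.2244/0.001936 = 445.276.
Rounding up, n = 446.

n = 446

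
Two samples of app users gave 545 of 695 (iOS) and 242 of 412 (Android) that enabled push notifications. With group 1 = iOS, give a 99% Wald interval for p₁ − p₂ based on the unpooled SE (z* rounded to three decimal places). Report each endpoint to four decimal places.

(0.1225, 0.2711)

p̂₁ = 545/695 = 0.78417, p̂₂ = 242/412 = 0.58738; p̂₁ − p̂₂ = 0.19679.
SE = √(0.000243519 + 0.000588264) = √0.000831783 = 0.028841.
For 99% confidence, z* = 2.576. Margin = 2.576·0.028841 = 0.07429.
Interval: 0.19679 ± 0.07429 → (0.1225, 0.2711).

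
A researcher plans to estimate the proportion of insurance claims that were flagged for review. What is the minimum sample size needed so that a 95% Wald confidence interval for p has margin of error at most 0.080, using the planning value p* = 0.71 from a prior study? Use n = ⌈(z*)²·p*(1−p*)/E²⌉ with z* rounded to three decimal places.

n = 124

For 95% confidence, z* = 1.960.
p*(1−p*) = 0.71·0.29 = 0.2059.
Required n before rounding: 3.841600 × 0.2059 / 0.080² = 123.591.
Rounding up, n = 124.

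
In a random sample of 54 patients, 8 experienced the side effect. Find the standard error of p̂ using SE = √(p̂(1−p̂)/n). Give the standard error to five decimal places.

SE = 0.04834

The sample proportion is 8/54 = 0.14815.
p̂(1−p̂) = 0.14815·0.85185 = 0.126202.
Dividing by n and taking the root: √0.002337074 = 0.04834.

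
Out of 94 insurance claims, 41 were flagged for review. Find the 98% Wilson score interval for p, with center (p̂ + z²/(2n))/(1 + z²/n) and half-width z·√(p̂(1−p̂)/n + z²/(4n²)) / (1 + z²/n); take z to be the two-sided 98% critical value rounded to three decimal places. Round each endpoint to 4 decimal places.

Here p̂ = 41/94 = 0.43617 and z = 2.326 (z² = 5.410276).
1 + z²/n = 1.057556.
Center = (0.43617 + 0.028778)/1.057556 = 0.43964.
Radicand: p̂(1−p̂)/n + z²/(4n²) = 0.002616231 + 0.000153075 = 0.002769306.
Half-width = z·√(radicand)/denom = 2.326·0.052624/1.057556 = 0.11574.
Interval: 0.43964 ± 0.11574 → (0.3239, 0.5554).

(0.3239, 0.5554)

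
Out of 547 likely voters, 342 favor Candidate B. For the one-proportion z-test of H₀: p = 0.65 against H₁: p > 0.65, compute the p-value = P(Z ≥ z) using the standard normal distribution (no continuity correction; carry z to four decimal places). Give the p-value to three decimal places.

p-value = 0.888

p̂ = 342/547 = 0.62523.
Under H₀, SE = √(p₀(1−p₀)/n) = √(0.65·0.35/547) = √0.000415905 = 0.020394.
z = (p̂ − p₀)/SE = (342/547 − 0.65)/0.020394 ≈ -1.2147.
p-value = P(Z ≥ z) with z = -1.2147 → 0.888.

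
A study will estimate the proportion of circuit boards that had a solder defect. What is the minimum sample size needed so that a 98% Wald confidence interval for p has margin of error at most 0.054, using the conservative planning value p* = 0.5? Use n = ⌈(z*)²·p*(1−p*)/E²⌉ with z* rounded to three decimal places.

n = 464

z* = 2.326 at the 98% level.
p*(1−p*) = 0.50·0.50 = 0.2500.
Required n before rounding: 5.410276 × 0.2500 / 0.054² = 463.844.
Rounding up, n = 464.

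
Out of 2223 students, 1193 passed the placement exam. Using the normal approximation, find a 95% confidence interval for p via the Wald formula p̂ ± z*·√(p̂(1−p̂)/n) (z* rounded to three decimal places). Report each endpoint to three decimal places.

(0.516, 0.557)

With x = 1193 successes in n = 2223, p̂ = 0.53666.
Standard error of p̂: √(0.248656/2223) = √0.000111856 = 0.010576.
For 95% confidence, z* = 1.960.
Margin = 1.960·0.010576 = 0.02073.
So the interval runs from 0.516 to 0.557.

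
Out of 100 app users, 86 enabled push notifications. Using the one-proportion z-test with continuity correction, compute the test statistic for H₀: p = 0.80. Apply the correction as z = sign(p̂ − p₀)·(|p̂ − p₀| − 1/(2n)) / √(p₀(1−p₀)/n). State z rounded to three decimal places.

With x = 86 successes in n = 100, p̂ = 0.86000. p̂ − p₀ = 0.060000.
1/(2n) = 0.005000.
Corrected numerator: |0.060000| − 0.005000 = 0.055000.
Under H₀, SE = √(p₀(1−p₀)/n) = √(0.80·0.20/100) = √0.001600000 = 0.040000.
z = (+)0.055000/0.040000 = 1.375.

z = 1.375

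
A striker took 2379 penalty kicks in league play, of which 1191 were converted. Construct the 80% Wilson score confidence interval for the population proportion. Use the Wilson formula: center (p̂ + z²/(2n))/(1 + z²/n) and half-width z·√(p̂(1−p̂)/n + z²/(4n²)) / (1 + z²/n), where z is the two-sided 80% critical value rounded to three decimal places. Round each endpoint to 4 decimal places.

(0.4875, 0.5138)

Here p̂ = 1191/2379 = 0.50063 and z = 1.282 (z² = 1.643524).
Denominator 1 + z²/n = 1 + 1.643524/2379 = 1.000691.
Center = (0.50063 + 0.000345)/1.000691 = 0.50063.
Radicand: p̂(1−p̂)/n + z²/(4n²) = 0.000105086 + 0.000000073 = 0.000105159.
Half-width = z·√(radicand)/denom = 1.282·0.010255/1.000691 = 0.01314.
CI: 0.50063 ± 0.01314 = (0.4875, 0.5138).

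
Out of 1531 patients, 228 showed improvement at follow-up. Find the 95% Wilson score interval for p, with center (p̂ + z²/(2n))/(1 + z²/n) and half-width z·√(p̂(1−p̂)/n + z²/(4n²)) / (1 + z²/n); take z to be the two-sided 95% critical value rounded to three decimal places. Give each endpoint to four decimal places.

(0.1320, 0.1676)

p̂ = 228/1531 = 0.14892; z = 1.960, so z² = 3.841600.
Denominator 1 + z²/n = 1 + 3.841600/1531 = 1.002509.
Center = (0.14892 + 0.001255)/1.002509 = 0.14980.
Radicand: p̂(1−p̂)/n + z²/(4n²) = 0.000082785 + 0.000000410 = 0.000083195.
Half-width = z·√(radicand)/denom = 1.960·0.009121/1.002509 = 0.01783.
So the interval runs from 0.1320 to 0.1676.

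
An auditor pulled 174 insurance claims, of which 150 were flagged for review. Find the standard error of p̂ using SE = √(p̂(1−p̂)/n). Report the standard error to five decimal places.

With x = 150 successes in n = 174, p̂ = 0.86207.
p̂(1−p̂) = 0.86207·0.13793 = 0.118905.
Dividing by n and taking the root: √0.000683362 = 0.02614.

SE = 0.02614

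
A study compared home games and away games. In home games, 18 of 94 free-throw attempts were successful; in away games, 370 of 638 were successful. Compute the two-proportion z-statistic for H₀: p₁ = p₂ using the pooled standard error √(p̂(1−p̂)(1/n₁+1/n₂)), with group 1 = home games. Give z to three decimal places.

Sample proportions: p̂₁ = 18/94 = 0.19149 and p̂₂ = 370/638 = 0.57994.
Pooling: p̂ = 388/732 = 0.53005.
SE = √[p̂(1−p̂)(1/n₁+1/n₂)] = √[0.53005·0.46995·(1/94+1/638)] ≈ 0.055140.
z = (p̂₁ − p̂₂)/SE = (0.19149 − 0.57994)/0.055140 = -0.38845/0.055140 = -7.045.

z = -7.045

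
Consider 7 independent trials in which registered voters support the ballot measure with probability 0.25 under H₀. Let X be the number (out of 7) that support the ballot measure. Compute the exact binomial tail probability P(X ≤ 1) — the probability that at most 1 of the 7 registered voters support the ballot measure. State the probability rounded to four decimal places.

P = 0.4449

X is binomial with n = 7 and p = 0.25.
P(X ≤ 1) = C(7,0)·0.25^0·0.75^7 + C(7,1)·0.25^1·0.75^6.
= 0.133484 + 0.311462 = 0.4449.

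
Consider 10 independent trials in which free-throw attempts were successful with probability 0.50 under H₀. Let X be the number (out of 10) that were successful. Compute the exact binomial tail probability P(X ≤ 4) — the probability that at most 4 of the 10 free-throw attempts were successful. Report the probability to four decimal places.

X ~ Binomial(n=10, p=0.50).
P(X ≤ 4) = Σ_{j=0}^{4} C(10,j)·0.50^j·0.50^{10−j}.
= 0.000977 + 0.009766 + 0.043945 + 0.117188 + 0.205078 = 0.3770.

P = 0.3770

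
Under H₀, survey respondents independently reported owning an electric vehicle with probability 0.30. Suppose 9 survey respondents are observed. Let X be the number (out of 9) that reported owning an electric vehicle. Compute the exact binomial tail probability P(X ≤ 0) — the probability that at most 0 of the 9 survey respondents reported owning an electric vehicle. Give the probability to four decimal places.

X ~ Binomial(n=9, p=0.30).
P(X ≤ 0) = C(9,0)·0.30^0·0.70^9.
= 0.040354 = 0.0404.

P = 0.0404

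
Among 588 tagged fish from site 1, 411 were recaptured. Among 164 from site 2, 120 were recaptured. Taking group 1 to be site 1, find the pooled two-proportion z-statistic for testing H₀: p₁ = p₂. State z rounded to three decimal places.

Sample proportions: p̂₁ = 411/588 = 0.69898 and p̂₂ = 120/164 = 0.73171.
Pooled p̂ = (411+120)/(588+164) = 531/752 = 0.70612.
SE = √[p̂(1−p̂)(1/n₁+1/n₂)] = √[0.70612·0.29388·(1/588+1/164)] ≈ 0.040228.
z = (p̂₁ − p̂₂)/SE = (0.69898 − 0.73171)/0.040228 = -0.03273/0.040228 = -0.814.

z = -0.814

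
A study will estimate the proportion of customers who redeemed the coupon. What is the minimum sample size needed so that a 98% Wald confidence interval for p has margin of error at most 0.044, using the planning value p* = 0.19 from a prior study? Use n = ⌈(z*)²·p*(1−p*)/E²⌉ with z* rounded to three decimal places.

The 98% critical value is z* = 2.326.
p*(1−p*) = 0.1539.
(z*)²·p*(1−p*)/E² = 5.410276·0.1539/0.001936 = 430.083.
Rounding up, n = 431.

n = 431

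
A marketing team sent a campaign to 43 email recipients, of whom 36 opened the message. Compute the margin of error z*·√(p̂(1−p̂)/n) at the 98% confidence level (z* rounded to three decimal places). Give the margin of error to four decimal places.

ME = 0.1310

Sample proportion p̂ = 36/43 = 0.83721.
Standard error of p̂: √(0.136290/43) = √0.003169532 = 0.056299.
The 98% critical value is z* = 2.326.
Margin of error = z*·SE = 2.326 × 0.056299 = 0.1310.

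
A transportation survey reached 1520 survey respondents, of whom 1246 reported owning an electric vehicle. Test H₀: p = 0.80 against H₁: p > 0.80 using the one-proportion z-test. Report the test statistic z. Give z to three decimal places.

z = 1.924

Sample proportion p̂ = 1246/1520 = 0.81974.
Null standard error: √(0.80·0.20/1520) = √0.000105263 = 0.010260.
z = (p̂ − p₀)/SE = (0.81974 − 0.80)/0.010260 = 1.924.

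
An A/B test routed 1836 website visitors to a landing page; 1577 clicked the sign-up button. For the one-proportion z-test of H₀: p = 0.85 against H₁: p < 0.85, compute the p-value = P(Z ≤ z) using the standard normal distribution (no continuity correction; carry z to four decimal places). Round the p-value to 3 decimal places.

p̂ = 1577/1836 = 0.85893.
SE₀ = √(0.85·0.15/1836) = 0.008333.
z = (p̂ − p₀)/SE = (1577/1836 − 0.85)/0.008333 ≈ 1.0719.
p-value = P(Z ≤ z) with z = 1.0719 → 0.858.

p-value = 0.858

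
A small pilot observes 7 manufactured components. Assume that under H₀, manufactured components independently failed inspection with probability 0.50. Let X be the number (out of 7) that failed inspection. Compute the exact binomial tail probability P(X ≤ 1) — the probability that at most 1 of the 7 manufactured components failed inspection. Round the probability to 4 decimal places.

P = 0.0625

X is binomial with n = 7 and p = 0.50.
P(X ≤ 1) = C(7,0)·0.50^0·0.50^7 + C(7,1)·0.50^1·0.50^6.
= 0.007812 + 0.054688 = 0.0625.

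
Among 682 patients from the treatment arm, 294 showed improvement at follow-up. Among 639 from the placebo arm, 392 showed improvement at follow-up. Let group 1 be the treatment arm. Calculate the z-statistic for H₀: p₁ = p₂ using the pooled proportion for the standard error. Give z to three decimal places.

p̂₁ = 294/682 = 0.43109, p̂₂ = 392/639 = 0.61346.
Pooled p̂ = (294+392)/(682+639) = 686/1321 = 0.51930.
Pooled SE = √[0.2496274·0.00303122] ≈ 0.027508.
z = (p̂₁ − p̂₂)/SE = (0.43109 − 0.61346)/0.027508 = -0.18237/0.027508 = -6.630.

z = -6.630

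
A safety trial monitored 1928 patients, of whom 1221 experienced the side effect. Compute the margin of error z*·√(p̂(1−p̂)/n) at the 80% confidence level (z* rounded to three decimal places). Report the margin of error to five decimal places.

ME = 0.01407

With x = 1221 successes in n = 1928, p̂ = 0.63330.
SE = √(p̂(1−p̂)/n) = √(0.232231/1928) = 0.010975.
z* = 1.282 at the 80% level.
Margin of error = z*·SE = 1.282 × 0.010975 = 0.01407.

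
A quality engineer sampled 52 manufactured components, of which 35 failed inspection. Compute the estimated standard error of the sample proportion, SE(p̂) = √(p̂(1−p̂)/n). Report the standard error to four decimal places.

With x = 35 successes in n = 52, p̂ = 0.67308.
p̂(1−p̂) = 0.220043.
Dividing by n and taking the root: √0.004231596 = 0.0651.

SE = 0.0651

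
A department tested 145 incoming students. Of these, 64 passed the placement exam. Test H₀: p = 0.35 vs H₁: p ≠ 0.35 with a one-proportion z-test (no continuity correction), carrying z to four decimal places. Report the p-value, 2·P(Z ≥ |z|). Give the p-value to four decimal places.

p-value = 0.0211

The sample proportion is 64/145 = 0.44138.
Under H₀, SE = √(p₀(1−p₀)/n) = √(0.35·0.65/145) = √0.001568966 = 0.039610.
Test statistic (full precision, shown to 4 dp): z = (64/145 − 0.35)/SE₀ ≈ 2.3070.
From the standard normal, 2·P(Z ≥ |z|) = 0.0211.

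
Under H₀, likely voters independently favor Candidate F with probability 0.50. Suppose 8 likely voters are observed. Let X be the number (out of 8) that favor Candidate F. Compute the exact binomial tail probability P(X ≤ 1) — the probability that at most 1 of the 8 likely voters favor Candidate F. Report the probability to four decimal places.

P = 0.0352

X is binomial with n = 8 and p = 0.50.
P(X ≤ 1) = C(8,0)·0.50^0·0.50^8 + C(8,1)·0.50^1·0.50^7.
= 0.003906 + 0.031250 = 0.0352.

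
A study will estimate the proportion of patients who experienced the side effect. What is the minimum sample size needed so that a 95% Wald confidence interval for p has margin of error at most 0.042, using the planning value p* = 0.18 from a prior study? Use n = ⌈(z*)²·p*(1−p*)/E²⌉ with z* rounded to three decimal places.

n = 322

z* = 1.960 at the 95% level.
p*(1−p*) = 0.18·0.82 = 0.1476.
Required n before rounding: 3.841600 × 0.1476 / 0.042² = 321.440.
Rounding up, n = 322.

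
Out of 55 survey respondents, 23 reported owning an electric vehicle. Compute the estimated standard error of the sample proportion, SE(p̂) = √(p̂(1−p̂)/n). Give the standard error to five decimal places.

The sample proportion is 23/55 = 0.41818.
p̂(1−p̂) = 0.41818·0.58182 = 0.243305.
SE = √(0.243305/55) = 0.06651.

SE = 0.06651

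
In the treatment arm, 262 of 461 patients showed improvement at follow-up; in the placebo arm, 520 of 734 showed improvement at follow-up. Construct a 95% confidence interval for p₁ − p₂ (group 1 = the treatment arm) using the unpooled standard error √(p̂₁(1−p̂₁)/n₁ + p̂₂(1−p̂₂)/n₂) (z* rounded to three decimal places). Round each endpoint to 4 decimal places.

(-0.1960, -0.0842)

p̂₁ = 262/461 = 0.56833, p̂₂ = 520/734 = 0.70845; p̂₁ − p̂₂ = -0.14012.
Unpooled SE = √(p̂₁(1−p̂₁)/n₁ + p̂₂(1−p̂₂)/n₂) = √(0.000532171 + 0.000281403) = 0.028523.
For 95% confidence, z* = 1.960. Margin of error = 0.05591.
CI: -0.14012 ± 0.05591 = (-0.1960, -0.0842).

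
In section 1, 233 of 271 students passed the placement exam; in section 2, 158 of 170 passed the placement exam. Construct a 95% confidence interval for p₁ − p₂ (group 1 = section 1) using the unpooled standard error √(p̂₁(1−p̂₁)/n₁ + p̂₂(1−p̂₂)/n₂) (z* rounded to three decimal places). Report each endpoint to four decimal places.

p̂₁ = 0.85978, p̂₂ = 0.92941, so the observed difference is -0.06963.
Unpooled SE = √(p̂₁(1−p̂₁)/n₁ + p̂₂(1−p̂₂)/n₂) = √(0.000444868 + 0.000385915) = 0.028823.
For 95% confidence, z* = 1.960. Margin = 1.960·0.028823 = 0.05649.
CI: -0.06963 ± 0.05649 = (-0.1261, -0.0131).

(-0.1261, -0.0131)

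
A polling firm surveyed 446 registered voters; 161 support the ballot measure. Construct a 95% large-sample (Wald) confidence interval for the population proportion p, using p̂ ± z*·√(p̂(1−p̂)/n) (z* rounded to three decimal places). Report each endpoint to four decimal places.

p̂ = 161/446 = 0.36099.
SE(p̂) = √(0.36099·0.63901/446) = 0.022742.
z* = 1.960 at the 95% level.
Margin = 1.960·0.022742 = 0.04457.
CI: 0.36099 ± 0.04457 = (0.3164, 0.4056).

(0.3164, 0.4056)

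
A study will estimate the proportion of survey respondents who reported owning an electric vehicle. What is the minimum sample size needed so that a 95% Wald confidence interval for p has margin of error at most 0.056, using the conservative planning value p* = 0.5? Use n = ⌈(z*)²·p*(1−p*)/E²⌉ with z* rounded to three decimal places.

n = 307

z* = 1.960 at the 95% level.
p*(1−p*) = 0.50·0.50 = 0.2500.
(z*)²·p*(1−p*)/E² = 3.841600·0.2500/0.003136 = 306.250.
Rounding up, n = 307.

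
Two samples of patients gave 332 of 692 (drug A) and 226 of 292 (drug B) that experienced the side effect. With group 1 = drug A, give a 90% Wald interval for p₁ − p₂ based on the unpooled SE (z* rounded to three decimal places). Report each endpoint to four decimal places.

(-0.3452, -0.2432)

p̂₁ = 332/692 = 0.47977, p̂₂ = 226/292 = 0.77397; p̂₁ − p̂₂ = -0.29420.
Unpooled SE = √(p̂₁(1−p̂₁)/n₁ + p̂₂(1−p̂₂)/n₂) = √(0.000360680 + 0.000599106) = 0.030980.
z* = 1.645 at the 90% level. Margin = 1.645·0.030980 = 0.05096.
So the interval runs from -0.3452 to -0.2432.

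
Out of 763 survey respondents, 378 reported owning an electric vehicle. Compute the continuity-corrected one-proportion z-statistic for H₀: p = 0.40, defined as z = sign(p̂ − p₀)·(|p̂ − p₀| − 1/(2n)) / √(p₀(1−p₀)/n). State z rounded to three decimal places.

The sample proportion is 378/763 = 0.49541. p̂ − p₀ = 0.095413.
Continuity correction 1/(2n) = 1/1526 = 0.000655.
Corrected numerator: |0.095413| − 0.000655 = 0.094758.
Null standard error: √(0.40·0.60/763) = √0.000314548 = 0.017735.
z = (+)0.094758/0.017735 = 5.343.

z = 5.343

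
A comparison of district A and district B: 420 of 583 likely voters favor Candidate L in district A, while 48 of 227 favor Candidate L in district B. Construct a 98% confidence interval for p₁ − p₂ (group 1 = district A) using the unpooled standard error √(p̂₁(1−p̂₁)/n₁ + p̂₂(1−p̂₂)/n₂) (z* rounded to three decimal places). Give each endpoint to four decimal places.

p̂₁ = 420/583 = 0.72041, p̂₂ = 48/227 = 0.21145; p̂₁ − p̂₂ = 0.50896.
Unpooled SE = √(p̂₁(1−p̂₁)/n₁ + p̂₂(1−p̂₂)/n₂) = √(0.000345487 + 0.000734542) = 0.032864.
z* = 2.326 at the 98% level. Margin = 2.326·0.032864 = 0.07644.
So the interval runs from 0.4325 to 0.5854.

(0.4325, 0.5854)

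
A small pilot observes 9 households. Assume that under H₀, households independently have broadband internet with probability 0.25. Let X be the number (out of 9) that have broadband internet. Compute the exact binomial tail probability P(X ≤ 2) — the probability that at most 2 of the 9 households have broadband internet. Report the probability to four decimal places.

X is binomial with n = 9 and p = 0.25.
P(X ≤ 2) = C(9,0)·0.25^0·0.75^9 + C(9,1)·0.25^1·0.75^8 + C(9,2)·0.25^2·0.75^7.
= 0.075085 + 0.225254 + 0.300339 = 0.6007.

P = 0.6007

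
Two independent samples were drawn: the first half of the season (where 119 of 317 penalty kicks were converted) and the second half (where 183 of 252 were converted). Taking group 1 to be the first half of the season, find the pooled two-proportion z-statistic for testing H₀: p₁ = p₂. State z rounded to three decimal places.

Sample proportions: p̂₁ = 119/317 = 0.37539 and p̂₂ = 183/252 = 0.72619.
Pooling: p̂ = 302/569 = 0.53076.
Pooled SE = √[0.2490541·0.00712283] ≈ 0.042119.
z = -0.35080/0.042119 = -8.329.

z = -8.329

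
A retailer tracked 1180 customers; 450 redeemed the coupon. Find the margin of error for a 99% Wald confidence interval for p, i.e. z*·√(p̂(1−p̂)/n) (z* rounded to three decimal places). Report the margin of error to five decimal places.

ME = 0.03642

The sample proportion is 450/1180 = 0.38136.
SE(p̂) = √(0.38136·0.61864/1180) = 0.014140.
The 99% critical value is z* = 2.576.
So ME = 0.03642.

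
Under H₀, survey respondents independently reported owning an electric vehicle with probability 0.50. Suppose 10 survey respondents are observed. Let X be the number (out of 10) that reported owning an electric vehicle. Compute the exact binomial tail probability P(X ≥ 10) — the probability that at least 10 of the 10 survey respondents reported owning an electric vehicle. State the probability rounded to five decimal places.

P = 0.00098

X ~ Binomial(n=10, p=0.50).
P(X ≥ 10) = C(10,10)·0.50^10·0.50^0.
= 0.000977 = 0.00098.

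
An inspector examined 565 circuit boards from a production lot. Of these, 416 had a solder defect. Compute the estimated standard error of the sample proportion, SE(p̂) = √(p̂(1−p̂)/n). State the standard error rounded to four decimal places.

p̂ = 416/565 = 0.73628.
p̂(1−p̂) = 0.73628·0.26372 = 0.194172.
Dividing by n and taking the root: √0.000343667 = 0.0185.

SE = 0.0185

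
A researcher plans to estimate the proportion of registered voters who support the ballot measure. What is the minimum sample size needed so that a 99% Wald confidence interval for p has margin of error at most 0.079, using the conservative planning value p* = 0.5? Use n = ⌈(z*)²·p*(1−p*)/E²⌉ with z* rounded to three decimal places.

n = 266

z* = 2.576 at the 99% level.
p*(1−p*) = 0.50·0.50 = 0.2500.
(z*)²·p*(1−p*)/E² = 6.635776·0.2500/0.006241 = 265.814.
⌈265.814⌉ = 266.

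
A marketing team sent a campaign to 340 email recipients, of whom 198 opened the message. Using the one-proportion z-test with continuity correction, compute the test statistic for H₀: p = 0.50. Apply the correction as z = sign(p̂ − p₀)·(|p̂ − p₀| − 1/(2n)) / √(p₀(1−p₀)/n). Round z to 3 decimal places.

z = 2.983

The sample proportion is 198/340 = 0.58235. p̂ − p₀ = 0.082353.
Continuity correction 1/(2n) = 1/680 = 0.001471.
Corrected numerator: |0.082353| − 0.001471 = 0.080882.
SE₀ = √(0.50·0.50/340) = 0.027116.
z = +0.080882/0.027116 = 2.983.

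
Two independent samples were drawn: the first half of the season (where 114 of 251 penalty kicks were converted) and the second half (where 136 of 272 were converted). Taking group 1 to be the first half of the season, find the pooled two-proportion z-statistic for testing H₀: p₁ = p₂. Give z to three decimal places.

Sample proportions: p̂₁ = 114/251 = 0.45418 and p̂₂ = 136/272 = 0.50000.
Pooled p̂ = (114+136)/(251+272) = 250/523 = 0.47801.
Pooled SE = √[0.2495165·0.00766053] ≈ 0.043720.
z = (p̂₁ − p̂₂)/SE = (0.45418 − 0.50000)/0.043720 = -0.04582/0.043720 = -1.048.

z = -1.048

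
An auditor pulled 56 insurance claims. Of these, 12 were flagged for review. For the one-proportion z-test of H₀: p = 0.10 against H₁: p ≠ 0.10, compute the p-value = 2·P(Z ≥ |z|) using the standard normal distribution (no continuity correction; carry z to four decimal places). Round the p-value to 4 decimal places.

p-value = 0.0044

The sample proportion is 12/56 = 0.21429.
Null standard error: √(0.10·0.90/56) = √0.001607143 = 0.040089.
Test statistic (full precision, shown to 4 dp): z = (12/56 − 0.10)/SE₀ ≈ 2.8508.
p-value = 2·P(Z ≥ |z|) with z = 2.8508 → 0.0044.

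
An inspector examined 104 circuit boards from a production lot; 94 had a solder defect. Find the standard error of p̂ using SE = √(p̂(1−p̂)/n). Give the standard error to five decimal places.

SE = 0.02891

With x = 94 successes in n = 104, p̂ = 0.90385.
p̂(1−p̂) = 0.90385·0.09615 = 0.086905.
SE = √(0.086905/104) = 0.02891.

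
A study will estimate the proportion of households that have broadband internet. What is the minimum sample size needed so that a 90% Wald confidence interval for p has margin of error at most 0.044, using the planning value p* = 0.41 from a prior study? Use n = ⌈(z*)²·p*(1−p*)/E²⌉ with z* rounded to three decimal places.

n = 339

The 90% critical value is z* = 1.645.
p*(1−p*) = 0.2419.
Required n before rounding: 2.706025 × 0.2419 / 0.044² = 338.113.
⌈338.113⌉ = 339.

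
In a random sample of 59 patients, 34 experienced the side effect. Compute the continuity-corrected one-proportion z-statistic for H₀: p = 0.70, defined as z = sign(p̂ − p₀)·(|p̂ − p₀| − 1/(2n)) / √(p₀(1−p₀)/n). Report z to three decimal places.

With x = 34 successes in n = 59, p̂ = 0.57627. p̂ − p₀ = -0.123729.
Continuity correction 1/(2n) = 1/118 = 0.008475.
Corrected numerator: |-0.123729| − 0.008475 = 0.115254.
SE₀ = √(0.70·0.30/59) = 0.059660.
z = (−)0.115254/0.059660 = -1.932.

z = -1.932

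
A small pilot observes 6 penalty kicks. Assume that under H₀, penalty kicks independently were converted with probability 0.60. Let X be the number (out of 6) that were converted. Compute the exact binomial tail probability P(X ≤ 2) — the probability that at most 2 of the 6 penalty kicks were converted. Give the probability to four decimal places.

X ~ Binomial(n=6, p=0.60).
P(X ≤ 2) = C(6,0)·0.60^0·0.40^6 + C(6,1)·0.60^1·0.40^5 + C(6,2)·0.60^2·0.40^4.
= 0.004096 + 0.036864 + 0.138240 = 0.1792.

P = 0.1792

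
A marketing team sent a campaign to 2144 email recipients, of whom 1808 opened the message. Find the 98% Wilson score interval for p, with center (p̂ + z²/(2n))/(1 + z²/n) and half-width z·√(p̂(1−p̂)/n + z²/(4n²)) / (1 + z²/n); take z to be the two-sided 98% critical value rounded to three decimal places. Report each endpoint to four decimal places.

p̂ = 1808/2144 = 0.84328; z = 2.326, so z² = 5.410276.
Denominator 1 + z²/n = 1 + 5.410276/2144 = 1.002523.
Center = (0.84328 + 0.001262)/1.002523 = 0.84242.
Radicand: p̂(1−p̂)/n + z²/(4n²) = 0.000061640 + 0.000000294 = 0.000061934.
Half-width = 2.326·√0.000061934/1.002523 = 0.01826.
So the interval runs from 0.8242 to 0.8607.

(0.8242, 0.8607)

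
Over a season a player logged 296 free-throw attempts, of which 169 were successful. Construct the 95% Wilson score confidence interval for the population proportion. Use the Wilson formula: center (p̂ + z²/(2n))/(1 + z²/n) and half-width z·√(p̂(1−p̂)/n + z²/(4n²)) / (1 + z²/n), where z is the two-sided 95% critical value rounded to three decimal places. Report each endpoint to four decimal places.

p̂ = 169/296 = 0.57095; z = 1.960, so z² = 3.841600.
Denominator 1 + z²/n = 1 + 3.841600/296 = 1.012978.
Center = (0.57095 + 0.006489)/1.012978 = 0.57004.
Radicand: p̂(1−p̂)/n + z²/(4n²) = 0.000827590 + 0.000010961 = 0.000838551.
Half-width = 1.960·√0.000838551/1.012978 = 0.05603.
Interval: 0.57004 ± 0.05603 → (0.5140, 0.6261).

(0.5140, 0.6261)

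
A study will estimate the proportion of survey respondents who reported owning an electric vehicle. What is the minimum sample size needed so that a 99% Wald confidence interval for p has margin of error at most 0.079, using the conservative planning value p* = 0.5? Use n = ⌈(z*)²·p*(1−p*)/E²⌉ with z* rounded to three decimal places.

n = 266

The 99% critical value is z* = 2.576.
p*(1−p*) = 0.2500.
(z*)²·p*(1−p*)/E² = 6.635776·0.2500/0.006241 = 265.814.
⌈265.814⌉ = 266.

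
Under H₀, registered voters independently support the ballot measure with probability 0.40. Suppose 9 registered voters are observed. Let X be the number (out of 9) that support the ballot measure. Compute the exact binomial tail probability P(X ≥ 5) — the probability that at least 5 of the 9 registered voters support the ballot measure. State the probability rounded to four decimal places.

X is binomial with n = 9 and p = 0.40.
P(X ≥ 5) = Σ_{j=5}^{9} C(9,j)·0.40^j·0.60^{9−j}.
= 0.167215 + 0.074318 + 0.021234 + 0.003539 + 0.000262 = 0.2666.

P = 0.2666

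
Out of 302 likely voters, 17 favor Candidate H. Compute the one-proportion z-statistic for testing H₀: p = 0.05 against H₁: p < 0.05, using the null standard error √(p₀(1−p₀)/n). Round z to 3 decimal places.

Sample proportion p̂ = 17/302 = 0.05629.
SE₀ = √(0.05·0.95/302) = 0.012541.
z = (0.05629 − 0.05)/0.012541 = 0.00629/0.012541 = 0.502.

z = 0.502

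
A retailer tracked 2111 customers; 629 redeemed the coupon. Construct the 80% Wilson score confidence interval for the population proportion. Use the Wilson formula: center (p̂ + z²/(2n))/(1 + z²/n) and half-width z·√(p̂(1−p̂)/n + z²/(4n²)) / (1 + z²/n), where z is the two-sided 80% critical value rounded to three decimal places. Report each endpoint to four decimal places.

p̂ = 629/2111 = 0.29796; z = 1.282, so z² = 1.643524.
Denominator 1 + z²/n = 1 + 1.643524/2111 = 1.000779.
Center = (0.29796 + 0.000389)/1.000779 = 0.29812.
Radicand: p̂(1−p̂)/n + z²/(4n²) = 0.000099091 + 0.000000092 = 0.000099183.
Half-width = z·√(radicand)/denom = 1.282·0.009959/1.000779 = 0.01276.
CI: 0.29812 ± 0.01276 = (0.2854, 0.3109).

(0.2854, 0.3109)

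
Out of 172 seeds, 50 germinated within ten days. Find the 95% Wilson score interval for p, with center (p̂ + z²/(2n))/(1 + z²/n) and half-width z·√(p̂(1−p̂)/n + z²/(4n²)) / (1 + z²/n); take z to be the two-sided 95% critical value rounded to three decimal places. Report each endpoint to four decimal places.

(0.2280, 0.3625)

Here p̂ = 50/172 = 0.29070 and z = 1.960 (z² = 3.841600).
1 + z²/n = 1.022335.
Center = (0.29070 + 0.011167)/1.022335 = 0.29527.
Radicand: p̂(1−p̂)/n + z²/(4n²) = 0.001198794 + 0.000032463 = 0.001231257.
Half-width = 1.960·√0.001231257/1.022335 = 0.06727.
CI: 0.29527 ± 0.06727 = (0.2280, 0.3625).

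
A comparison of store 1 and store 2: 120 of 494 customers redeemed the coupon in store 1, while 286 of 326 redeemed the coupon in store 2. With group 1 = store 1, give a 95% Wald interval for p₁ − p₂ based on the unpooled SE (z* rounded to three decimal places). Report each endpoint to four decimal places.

p̂₁ = 120/494 = 0.24291, p̂₂ = 286/326 = 0.87730; p̂₁ − p̂₂ = -0.63439.
Unpooled SE = √(p̂₁(1−p̂₁)/n₁ + p̂₂(1−p̂₂)/n₂) = √(0.000372282 + 0.000330197) = 0.026504.
For 95% confidence, z* = 1.960. Margin = 1.960·0.026504 = 0.05195.
So the interval runs from -0.6863 to -0.5824.

(-0.6863, -0.5824)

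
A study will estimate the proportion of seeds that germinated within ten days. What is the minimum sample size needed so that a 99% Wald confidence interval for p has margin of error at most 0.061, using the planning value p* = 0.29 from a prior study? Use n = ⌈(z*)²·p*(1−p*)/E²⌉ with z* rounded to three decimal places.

n = 368

For 99% confidence, z* = 2.576.
p*(1−p*) = 0.2059.
Required n before rounding: 6.635776 × 0.2059 / 0.061² = 367.188.
Rounding up, n = 368.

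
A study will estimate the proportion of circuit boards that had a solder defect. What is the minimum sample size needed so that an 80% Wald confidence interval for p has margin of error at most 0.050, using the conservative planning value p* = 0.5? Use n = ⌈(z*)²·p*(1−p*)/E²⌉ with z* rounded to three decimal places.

n = 165

z* = 1.282 at the 80% level.
p*(1−p*) = 0.50·0.50 = 0.2500.
(z*)²·p*(1−p*)/E² = 1.643524·0.2500/0.002500 = 164.352.
Rounding up, n = 165.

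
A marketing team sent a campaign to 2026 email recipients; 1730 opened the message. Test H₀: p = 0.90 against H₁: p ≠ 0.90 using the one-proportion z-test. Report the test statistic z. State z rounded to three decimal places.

The sample proportion is 1730/2026 = 0.85390.
Under H₀, SE = √(p₀(1−p₀)/n) = √(0.90·0.10/2026) = √0.000044423 = 0.006665.
z = (0.85390 − 0.90)/0.006665 = -0.04610/0.006665 = -6.917.

z = -6.917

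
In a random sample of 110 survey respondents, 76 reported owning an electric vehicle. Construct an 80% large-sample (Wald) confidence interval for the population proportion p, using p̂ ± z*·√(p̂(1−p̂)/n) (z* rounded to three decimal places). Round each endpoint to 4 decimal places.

(0.6344, 0.7474)

p̂ = 76/110 = 0.69091.
SE = √(p̂(1−p̂)/n) = √(0.213554/110) = 0.044061.
For 80% confidence, z* = 1.282.
Margin = 1.282·0.044061 = 0.05649.
Interval: 0.69091 ± 0.05649 → (0.6344, 0.7474).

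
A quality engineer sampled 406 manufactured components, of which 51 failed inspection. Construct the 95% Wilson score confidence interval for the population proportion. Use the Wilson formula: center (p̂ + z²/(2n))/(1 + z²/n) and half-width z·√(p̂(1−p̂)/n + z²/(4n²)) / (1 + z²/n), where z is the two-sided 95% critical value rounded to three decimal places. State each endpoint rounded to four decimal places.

(0.0968, 0.1614)

p̂ = 51/406 = 0.12562; z = 1.960, so z² = 3.841600.
1 + z²/n = 1.009462.
Adjusted center: (0.12562 + z²/(2n))/1.009462 = 0.12913.
Radicand: p̂(1−p̂)/n + z²/(4n²) = 0.000270533 + 0.000005826 = 0.000276359.
Half-width = z·√(radicand)/denom = 1.960·0.016624/1.009462 = 0.03228.
So the interval runs from 0.0968 to 0.1614.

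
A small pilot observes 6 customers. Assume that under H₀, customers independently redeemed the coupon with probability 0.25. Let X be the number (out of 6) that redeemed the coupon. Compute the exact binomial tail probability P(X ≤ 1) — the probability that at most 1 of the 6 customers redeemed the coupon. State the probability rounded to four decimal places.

X is binomial with n = 6 and p = 0.25.
P(X ≤ 1) = C(6,0)·0.25^0·0.75^6 + C(6,1)·0.25^1·0.75^5.
= 0.177979 + 0.355957 = 0.5339.

P = 0.5339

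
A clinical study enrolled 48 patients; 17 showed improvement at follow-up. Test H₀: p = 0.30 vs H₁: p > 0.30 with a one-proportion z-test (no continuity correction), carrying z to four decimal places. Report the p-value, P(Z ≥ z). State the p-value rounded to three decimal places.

p-value = 0.206

With x = 17 successes in n = 48, p̂ = 0.35417.
Null standard error: √(0.30·0.70/48) = √0.004375000 = 0.066144.
Test statistic (full precision, shown to 4 dp): z = (17/48 − 0.30)/SE₀ ≈ 0.8189.
From the standard normal, P(Z ≥ z) = 0.206.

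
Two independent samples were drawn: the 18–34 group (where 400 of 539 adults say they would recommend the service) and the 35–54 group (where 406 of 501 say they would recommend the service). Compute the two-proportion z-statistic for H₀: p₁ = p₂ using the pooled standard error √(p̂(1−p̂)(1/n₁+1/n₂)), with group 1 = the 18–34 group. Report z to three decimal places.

p̂₁ = 400/539 = 0.74212, p̂₂ = 406/501 = 0.81038.
Pooled p̂ = (400+406)/(539+501) = 806/1040 = 0.77500.
SE = √[p̂(1−p̂)(1/n₁+1/n₂)] = √[0.77500·0.22500·(1/539+1/501)] ≈ 0.025915.
z = -0.06826/0.025915 = -2.634.

z = -2.634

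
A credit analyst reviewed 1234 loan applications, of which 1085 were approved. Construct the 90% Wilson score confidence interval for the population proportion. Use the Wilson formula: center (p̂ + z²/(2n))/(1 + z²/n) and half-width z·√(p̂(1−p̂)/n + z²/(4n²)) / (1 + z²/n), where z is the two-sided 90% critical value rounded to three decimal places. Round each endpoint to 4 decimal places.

p̂ = 1085/1234 = 0.87925; z = 1.645, so z² = 2.706025.
1 + z²/n = 1.002193.
Center = (0.87925 + 0.001096)/1.002193 = 0.87842.
Radicand: p̂(1−p̂)/n + z²/(4n²) = 0.000086034 + 0.000000444 = 0.000086478.
Half-width = 1.645·√0.000086478/1.002193 = 0.01526.
CI: 0.87842 ± 0.01526 = (0.8632, 0.8937).

(0.8632, 0.8937)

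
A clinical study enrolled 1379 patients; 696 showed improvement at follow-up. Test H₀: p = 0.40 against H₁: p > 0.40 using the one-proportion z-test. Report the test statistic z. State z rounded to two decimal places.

The sample proportion is 696/1379 = 0.50471.
Under H₀, SE = √(p₀(1−p₀)/n) = √(0.40·0.60/1379) = √0.000174039 = 0.013192.
z = (p̂ − p₀)/SE = (0.50471 − 0.40)/0.013192 = 7.94.

z = 7.94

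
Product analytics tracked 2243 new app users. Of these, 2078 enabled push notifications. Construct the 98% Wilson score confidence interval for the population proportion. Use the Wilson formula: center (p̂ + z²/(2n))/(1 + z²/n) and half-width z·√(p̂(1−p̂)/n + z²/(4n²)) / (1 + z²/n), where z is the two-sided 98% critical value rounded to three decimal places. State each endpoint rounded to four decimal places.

(0.9126, 0.9383)

p̂ = 2078/2243 = 0.92644; z = 2.326, so z² = 5.410276.
Denominator 1 + z²/n = 1 + 5.410276/2243 = 1.002412.
Adjusted center: (0.92644 + z²/(2n))/1.002412 = 0.92541.
Radicand: p̂(1−p̂)/n + z²/(4n²) = 0.000030384 + 0.000000269 = 0.000030653.
Half-width = 2.326·√0.000030653/1.002412 = 0.01285.
So the interval runs from 0.9126 to 0.9383.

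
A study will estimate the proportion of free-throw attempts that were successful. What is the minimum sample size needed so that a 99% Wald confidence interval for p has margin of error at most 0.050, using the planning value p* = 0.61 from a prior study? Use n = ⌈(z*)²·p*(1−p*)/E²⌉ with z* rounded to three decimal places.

n = 632

The 99% critical value is z* = 2.576.
p*(1−p*) = 0.61·0.39 = 0.2379.
(z*)²·p*(1−p*)/E² = 6.635776·0.2379/0.002500 = 631.460.
⌈631.460⌉ = 632.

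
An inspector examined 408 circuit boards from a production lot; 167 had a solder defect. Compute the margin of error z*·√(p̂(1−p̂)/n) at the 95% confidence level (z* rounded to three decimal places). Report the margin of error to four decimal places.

ME = 0.0477

The sample proportion is 167/408 = 0.40931.
SE(p̂) = √(0.40931·0.59069/408) = 0.024343.
z* = 1.960 at the 95% level.
So ME = 0.0477.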